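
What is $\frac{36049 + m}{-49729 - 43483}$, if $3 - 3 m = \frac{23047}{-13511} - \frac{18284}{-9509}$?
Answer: $- \frac{13894662225649}{35926542419964} \approx -0.38675$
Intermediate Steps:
$m = \frac{357547096}{385428297}$ ($m = 1 - \frac{\frac{23047}{-13511} - \frac{18284}{-9509}}{3} = 1 - \frac{23047 \left(- \frac{1}{13511}\right) - - \frac{18284}{9509}}{3} = 1 - \frac{- \frac{23047}{13511} + \frac{18284}{9509}}{3} = 1 - \frac{27881201}{385428297} = \frac{357547096}{385428297} \approx 0.92766$)
$\frac{36049 + m}{-49729 - 43483} = \frac{36049 + \frac{357547096}{385428297}}{-49729 - 43483} = \frac{13894662225649}{385428297 \left(-93212\right)} = \frac{13894662225649}{385428297} \left(- \frac{1}{93212}\right) = - \frac{13894662225649}{35926542419964}$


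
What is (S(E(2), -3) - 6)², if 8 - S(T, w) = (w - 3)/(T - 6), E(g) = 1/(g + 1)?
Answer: 256/289 ≈ 0.88581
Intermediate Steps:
E(g) = 1/(1 + g)
S(T, w) = 8 - (-3 + w)/(-6 + T) (S(T, w) = 8 - (w - 3)/(T - 6) = 8 - (-3 + w)/(-6 + T))
(S(E(2), -3) - 6)² = ((-45 - 1*(-3) + 8/(1 + 2))/(-6 + 1/(1 + 2)) - 6)² = ((-45 + 3 + 8/3)/(-6 + 1/3) - 6)² = ((-45 + 3 + 8*(⅓))/(-6 + ⅓) - 6)² = ((-45 + 3 + 8/3)/(-17/3) - 6)² = (-3/17*(-118/3) - 6)² = (118/17 - 6)² = (16/17)² = 256/289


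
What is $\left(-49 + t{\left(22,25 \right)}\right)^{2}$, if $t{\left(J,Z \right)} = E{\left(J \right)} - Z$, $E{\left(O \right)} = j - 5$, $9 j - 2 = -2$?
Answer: $6241$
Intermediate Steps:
$j = 0$ ($j = \frac{2}{9} + \frac{1}{9} \left(-2\right) = \frac{2}{9} - \frac{2}{9} = 0$)
$E{\left(O \right)} = -5$ ($E{\left(O \right)} = 0 - 5 = -5$)
$t{\left(J,Z \right)} = -5 - Z$
$\left(-49 + t{\left(22,25 \right)}\right)^{2} = \left(-49 - 30\right)^{2} = \left(-79\right)^{2} = 6241$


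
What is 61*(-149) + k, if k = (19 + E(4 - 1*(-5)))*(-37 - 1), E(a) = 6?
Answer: -10039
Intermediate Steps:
k = -950 (k = (19 + 6)*(-37 - 1) = 25*(-38) = -950)
61*(-149) + k = 61*(-149) - 950 = -9089 - 950 = -10039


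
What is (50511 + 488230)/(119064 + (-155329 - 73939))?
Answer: -538741/110204 ≈ -4.8886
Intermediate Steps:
(50511 + 488230)/(119064 + (-155329 - 73939)) = 538741/(119064 - 229268) = 538741/(-110204) = 538741*(-1/110204) = -538741/110204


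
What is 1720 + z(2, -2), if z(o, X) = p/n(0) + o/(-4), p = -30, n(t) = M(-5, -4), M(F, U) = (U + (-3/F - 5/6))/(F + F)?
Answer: 418753/254 ≈ 1648.6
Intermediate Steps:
M(F, U) = (-⅚ + U - 3/F)/(2*F) (M(F, U) = (U + (-3/F - 5*⅙))/((2*F)) = (U + (-3/F - ⅚))*(1/(2*F)) = (U + (-⅚ - 3/F))*(1/(2*F)) = (-⅚ + U - 3/F)*(1/(2*F)) = (-⅚ + U - 3/F)/(2*F))
n(t) = 127/300 (n(t) = (1/12)*(-18 - 5*(-5 + 6*(-4)))/(-5)² = (1/12)*(1/25)*(-18 - 5*(-5 - 24)) = (1/12)*(1/25)*(-18 - 5*(-29)) = (1/12)*(1/25)*(-18 + 145) = (1/12)*(1/25)*127 = 127/300)
z(o, X) = -9000/127 - o/4 (z(o, X) = -30/127/300 + o/(-4) = -30*300/127 + o*(-¼) = -9000/127 - o/4)
1720 + z(2, -2) = 1720 + (-9000/127 - ¼*2) = 1720 + (-9000/127 - ½) = 1720 - 18127/254 = 418753/254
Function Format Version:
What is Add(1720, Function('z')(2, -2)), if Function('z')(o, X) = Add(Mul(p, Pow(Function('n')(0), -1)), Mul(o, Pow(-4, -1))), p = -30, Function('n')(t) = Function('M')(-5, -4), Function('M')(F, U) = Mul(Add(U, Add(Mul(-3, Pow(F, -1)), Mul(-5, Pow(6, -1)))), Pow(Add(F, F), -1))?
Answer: Rational(418753, 254) ≈ 1648.6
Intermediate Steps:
Function('M')(F, U) = Mul(Rational(1, 2), Pow(F, -1), Add(Rational(-5, 6), U, Mul(-3, Pow(F, -1)))) (Function('M')(F, U) = Mul(Add(U, Add(Mul(-3, Pow(F, -1)), Mul(-5, Rational(1, 6)))), Pow(Mul(2, F), -1)) = Mul(Add(U, Add(Mul(-3, Pow(F, -1)), Rational(-5, 6))), Mul(Rational(1, 2), Pow(F, -1))) = Mul(Add(U, Add(Rational(-5, 6), Mul(-3, Pow(F, -1)))), Mul(Rational(1, 2), Pow(F, -1))) = Mul(Add(Rational(-5, 6), U, Mul(-3, Pow(F, -1))), Mul(Rational(1, 2), Pow(F, -1))) = Mul(Rational(1, 2), Pow(F, -1), Add(Rational(-5, 6), U, Mul(-3, Pow(F, -1)))))
Function('n')(t) = Rational(127, 300) (Function('n')(t) = Mul(Rational(1, 12), Pow(-5, -2), Add(-18, Mul(-5, Add(-5, Mul(6, -4))))) = Mul(Rational(1, 12), Rational(1, 25), Add(-18, Mul(-5, Add(-5, -24)))) = Mul(Rational(1, 12), Rational(1, 25), Add(-18, Mul(-5, -29))) = Mul(Rational(1, 12), Rational(1, 25), Add(-18, 145)) = Mul(Rational(1, 12), Rational(1, 25), 127) = Rational(127, 300))
Function('z')(o, X) = Add(Rational(-9000, 127), Mul(Rational(-1, 4), o)) (Function('z')(o, X) = Add(Mul(-30, Pow(Rational(127, 300), -1)), Mul(o, Pow(-4, -1))) = Add(Mul(-30, Rational(300, 127)), Mul(o, Rational(-1, 4))) = Add(Rational(-9000, 127), Mul(Rational(-1, 4), o)))
Add(1720, Function('z')(2, -2)) = Add(1720, Add(Rational(-9000, 127), Mul(Rational(-1, 4), 2))) = Add(1720, Add(Rational(-9000, 127), Rational(-1, 2))) = Add(1720, Rational(-18127, 254)) = Rational(418753, 254)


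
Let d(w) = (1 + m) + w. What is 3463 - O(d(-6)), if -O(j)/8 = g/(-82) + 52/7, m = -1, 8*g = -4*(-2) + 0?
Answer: 1010909/287 ≈ 3522.3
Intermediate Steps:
g = 1 (g = (-4*(-2) + 0)/8 = (8 + 0)/8 = (⅛)*8 = 1)
d(w) = w (d(w) = (1 - 1) + w = 0 + w = w)
O(j) = -17028/287 (O(j) = -8*(1/(-82) + 52/7) = -8*(1*(-1/82) + 52*(⅐)) = -8*(-1/82 + 52/7) = -8*4257/574 = -17028/287)
3463 - O(d(-6)) = 3463 - 1*(-17028/287) = 3463 + 17028/287 = 1010909/287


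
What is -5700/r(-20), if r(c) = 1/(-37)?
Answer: 210900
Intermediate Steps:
r(c) = -1/37
-5700/r(-20) = -5700/(-1/37) = -5700*(-37) = 210900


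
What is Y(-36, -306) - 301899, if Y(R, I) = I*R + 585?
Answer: -290298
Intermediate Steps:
Y(R, I) = 585 + I*R
Y(-36, -306) - 301899 = (585 - 306*(-36)) - 301899 = (585 + 11016) - 301899 = 11601 - 301899 = -290298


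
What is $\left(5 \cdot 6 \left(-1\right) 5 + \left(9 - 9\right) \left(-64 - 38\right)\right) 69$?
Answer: $-10350$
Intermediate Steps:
$\left(5 \cdot 6 \left(-1\right) 5 + \left(9 - 9\right) \left(-64 - 38\right)\right) 69 = \left(5 \left(-6\right) 5 + 0 \left(-102\right)\right) 69 = \left(\left(-30\right) 5 + 0\right) 69 = \left(-150 + 0\right) 69 = \left(-150\right) 69 = -10350$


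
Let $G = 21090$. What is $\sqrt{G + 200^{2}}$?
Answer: $\sqrt{61090} \approx 247.16$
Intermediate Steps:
$\sqrt{G + 200^{2}} = \sqrt{21090 + 200^{2}} = \sqrt{21090 + 40000} = \sqrt{61090}$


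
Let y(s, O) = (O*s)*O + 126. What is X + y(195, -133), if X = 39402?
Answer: 3488883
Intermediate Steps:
y(s, O) = 126 + s*O² (y(s, O) = s*O² + 126 = 126 + s*O²)
X + y(195, -133) = 39402 + (126 + 195*(-133)²) = 39402 + (126 + 195*17689) = 39402 + (126 + 3449355) = 39402 + 3449481 = 3488883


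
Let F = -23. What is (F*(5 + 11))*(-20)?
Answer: 7360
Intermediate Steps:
(F*(5 + 11))*(-20) = -23*(5 + 11)*(-20) = -23*16*(-20) = -368*(-20) = 7360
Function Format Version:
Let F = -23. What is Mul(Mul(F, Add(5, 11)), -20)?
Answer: 7360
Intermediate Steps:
Mul(Mul(F, Add(5, 11)), -20) = Mul(Mul(-23, Add(5, 11)), -20) = Mul(Mul(-23, 16), -20) = Mul(-368, -20) = 7360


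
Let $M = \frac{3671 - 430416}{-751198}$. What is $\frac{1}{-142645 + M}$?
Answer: $- \frac{751198}{107154211965} \approx -7.0104 \cdot 10^{-6}$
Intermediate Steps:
$M = \frac{426745}{751198}$ ($M = \left(3671 - 430416\right) \left(- \frac{1}{751198}\right) = \left(-426745\right) \left(- \frac{1}{751198}\right) = \frac{426745}{751198} \approx 0.56809$)
$\frac{1}{-142645 + M} = \frac{1}{-142645 + \frac{426745}{751198}} = \frac{1}{- \frac{107154211965}{751198}} = - \frac{751198}{107154211965}$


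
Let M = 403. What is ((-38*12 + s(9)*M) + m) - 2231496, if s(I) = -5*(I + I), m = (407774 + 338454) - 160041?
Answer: -1682035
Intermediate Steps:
m = 586187 (m = 746228 - 160041 = 586187)
s(I) = -10*I
((-38*12 + s(9)*M) + m) - 2231496 = ((-38*12 - 10*9*403) + 586187) - 2231496 = ((-456 - 90*403) + 586187) - 2231496 = ((-456 - 36270) + 586187) - 2231496 = (-36726 + 586187) - 2231496 = 549461 - 2231496 = -1682035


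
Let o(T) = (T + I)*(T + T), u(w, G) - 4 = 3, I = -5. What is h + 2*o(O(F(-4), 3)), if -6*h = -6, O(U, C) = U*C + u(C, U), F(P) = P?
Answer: 201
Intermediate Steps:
u(w, G) = 7 (u(w, G) = 4 + 3 = 7)
O(U, C) = 7 + C*U (O(U, C) = U*C + 7 = C*U + 7 = 7 + C*U)
o(T) = 2*T*(-5 + T) (o(T) = (T - 5)*(T + T) = (-5 + T)*(2*T) = 2*T*(-5 + T))
h = 1 (h = -1/6*(-6) = 1)
h + 2*o(O(F(-4), 3)) = 1 + 2*(2*(7 + 3*(-4))*(-5 + (7 + 3*(-4)))) = 1 + 2*(2*(7 - 12)*(-5 + (7 - 12))) = 1 + 2*(2*(-5)*(-5 - 5)) = 1 + 2*(2*(-5)*(-10)) = 1 + 2*100 = 1 + 200 = 201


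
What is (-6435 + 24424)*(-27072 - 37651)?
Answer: -1164302047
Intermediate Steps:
(-6435 + 24424)*(-27072 - 37651) = 17989*(-64723) = -1164302047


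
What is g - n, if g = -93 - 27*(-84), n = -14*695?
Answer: 11905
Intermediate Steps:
n = -9730
g = 2175 (g = -93 + 2268 = 2175)
g - n = 2175 - 1*(-9730) = 2175 + 9730 = 11905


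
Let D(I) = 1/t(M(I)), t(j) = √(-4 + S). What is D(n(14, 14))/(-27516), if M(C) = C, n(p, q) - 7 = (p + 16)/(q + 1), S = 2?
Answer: I*√2/55032 ≈ 2.5698e-5*I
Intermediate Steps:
n(p, q) = 7 + (16 + p)/(1 + q) (n(p, q) = 7 + (p + 16)/(q + 1) = 7 + (16 + p)/(1 + q))
t(j) = I*√2 (t(j) = √(-4 + 2) = √(-2) = I*√2)
D(I) = -I*√2/2 (D(I) = 1/(I*√2) = -I*√2/2)
D(n(14, 14))/(-27516) = -I*√2/2/(-27516) = -I*√2/2*(-1/27516) = I*√2/55032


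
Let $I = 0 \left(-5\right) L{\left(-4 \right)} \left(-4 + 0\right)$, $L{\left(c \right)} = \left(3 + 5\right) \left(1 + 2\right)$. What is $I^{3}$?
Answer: $0$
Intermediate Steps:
$L{\left(c \right)} = 24$ ($L{\left(c \right)} = 8 \cdot 3 = 24$)
$I = 0$ ($I = 0 \left(-5\right) 24 \left(-4 + 0\right) = 0 \cdot 24 \left(-4\right) = 0 \left(-4\right) = 0$)
$I^{3} = 0^{3} = 0$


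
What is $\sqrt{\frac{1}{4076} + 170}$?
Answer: $\frac{\sqrt{706086499}}{2038} \approx 13.038$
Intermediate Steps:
$\sqrt{\frac{1}{4076} + 170} = \sqrt{\frac{692921}{4076}} = \frac{\sqrt{706086499}}{2038}$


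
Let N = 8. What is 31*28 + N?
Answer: 876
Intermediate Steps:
31*28 + N = 31*28 + 8 = 868 + 8 = 876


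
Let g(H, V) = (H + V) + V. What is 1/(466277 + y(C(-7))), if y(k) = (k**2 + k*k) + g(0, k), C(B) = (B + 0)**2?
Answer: 1/471177 ≈ 2.1223e-6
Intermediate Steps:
g(H, V) = H + 2*V
C(B) = B**2
y(k) = 2*k + 2*k**2 (y(k) = (k**2 + k*k) + (0 + 2*k) = (k**2 + k**2) + 2*k = 2*k**2 + 2*k = 2*k + 2*k**2)
1/(466277 + y(C(-7))) = 1/(466277 + 2*(-7)**2*(1 + (-7)**2)) = 1/(466277 + 2*49*(1 + 49)) = 1/(466277 + 2*49*50) = 1/(466277 + 4900) = 1/471177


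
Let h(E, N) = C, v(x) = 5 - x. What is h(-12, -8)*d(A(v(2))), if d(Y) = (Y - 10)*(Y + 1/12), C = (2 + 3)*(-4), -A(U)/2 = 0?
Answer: 50/3 ≈ 16.667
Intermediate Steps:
A(U) = 0 (A(U) = -2*0 = 0)
C = -20 (C = 5*(-4) = -20)
h(E, N) = -20
d(Y) = (-10 + Y)*(1/12 + Y) (d(Y) = (-10 + Y)*(Y + 1/12) = (-10 + Y)*(1/12 + Y))
h(-12, -8)*d(A(v(2))) = -20*(-5/6 + 0**2 - 119/12*0) = -20*(-5/6 + 0 + 0) = -20*(-5/6) = 50/3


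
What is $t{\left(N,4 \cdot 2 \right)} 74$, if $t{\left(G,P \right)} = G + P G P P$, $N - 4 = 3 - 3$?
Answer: $151848$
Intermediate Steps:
$N = 4$ ($N = 4 + \left(3 - 3\right) = 4 + 0 = 4$)
$t{\left(G,P \right)} = G + G P^{3}$ ($t{\left(G,P \right)} = G + G P P P = G + G P^{2} P = G + G P^{3}$)
$t{\left(N,4 \cdot 2 \right)} 74 = 4 \left(1 + \left(4 \cdot 2\right)^{3}\right) 74 = 4 \left(1 + 8^{3}\right) 74 = 4 \left(1 + 512\right) 74 = 4 \cdot 513 \cdot 74 = 2052 \cdot 74 = 151848$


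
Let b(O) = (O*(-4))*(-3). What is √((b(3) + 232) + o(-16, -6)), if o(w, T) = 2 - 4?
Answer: √266 ≈ 16.310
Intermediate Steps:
b(O) = 12*O (b(O) = -4*O*(-3) = 12*O)
o(w, T) = -2
√((b(3) + 232) + o(-16, -6)) = √((12*3 + 232) - 2) = √((36 + 232) - 2) = √(268 - 2) = √266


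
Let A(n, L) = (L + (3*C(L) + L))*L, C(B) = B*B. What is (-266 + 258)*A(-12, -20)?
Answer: 185600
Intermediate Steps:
C(B) = B²
A(n, L) = L*(2*L + 3*L²) (A(n, L) = (L + (3*L² + L))*L = (L + (L + 3*L²))*L = (2*L + 3*L²)*L = L*(2*L + 3*L²))
(-266 + 258)*A(-12, -20) = (-266 + 258)*((-20)²*(2 + 3*(-20))) = -3200*(2 - 60) = -3200*(-58) = -8*(-23200) = 185600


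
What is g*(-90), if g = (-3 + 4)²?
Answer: -90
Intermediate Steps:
g = 1 (g = 1² = 1)
g*(-90) = 1*(-90) = -90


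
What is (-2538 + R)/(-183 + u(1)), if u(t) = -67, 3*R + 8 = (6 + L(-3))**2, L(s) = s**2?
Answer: 7397/750 ≈ 9.8627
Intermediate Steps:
R = 217/3 (R = -8/3 + (6 + (-3)**2)**2/3 = -8/3 + (6 + 9)**2/3 = -8/3 + (1/3)*15**2 = -8/3 + (1/3)*225 = -8/3 + 75 = 217/3 ≈ 72.333)
(-2538 + R)/(-183 + u(1)) = (-2538 + 217/3)/(-183 - 67) = -7397/3/(-250) = -7397/3*(-1/250) = 7397/750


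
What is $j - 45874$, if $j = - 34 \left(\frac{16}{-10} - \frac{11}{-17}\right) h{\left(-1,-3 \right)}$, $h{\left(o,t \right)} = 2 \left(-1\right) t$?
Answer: $- \frac{228398}{5} \approx -45680.0$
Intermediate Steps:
$h{\left(o,t \right)} = - 2 t$
$j = \frac{972}{5}$ ($j = - 34 \left(\frac{16}{-10} - \frac{11}{-17}\right) \left(\left(-2\right) \left(-3\right)\right) = - 34 \left(16 \left(- \frac{1}{10}\right) - - \frac{11}{17}\right) 6 = - 34 \left(- \frac{8}{5} + \frac{11}{17}\right) 6 = \left(-34\right) \left(- \frac{81}{85}\right) 6 = \frac{162}{5} \cdot 6 = \frac{972}{5} \approx 194.4$)
$j - 45874 = \frac{972}{5} - 45874 = - \frac{228398}{5}$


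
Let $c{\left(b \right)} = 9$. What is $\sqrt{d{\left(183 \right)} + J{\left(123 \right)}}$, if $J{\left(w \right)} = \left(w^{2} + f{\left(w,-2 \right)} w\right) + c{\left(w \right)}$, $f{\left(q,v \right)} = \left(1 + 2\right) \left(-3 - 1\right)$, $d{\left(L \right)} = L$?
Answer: $\sqrt{13845} \approx 117.66$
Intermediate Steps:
$f{\left(q,v \right)} = -12$ ($f{\left(q,v \right)} = 3 \left(-4\right) = -12$)
$J{\left(w \right)} = 9 + w^{2} - 12 w$ ($J{\left(w \right)} = \left(w^{2} - 12 w\right) + 9 = 9 + w^{2} - 12 w$)
$\sqrt{d{\left(183 \right)} + J{\left(123 \right)}} = \sqrt{183 + \left(9 + 123^{2} - 1476\right)} = \sqrt{183 + \left(9 + 15129 - 1476\right)} = \sqrt{183 + 13662} = \sqrt{13845}$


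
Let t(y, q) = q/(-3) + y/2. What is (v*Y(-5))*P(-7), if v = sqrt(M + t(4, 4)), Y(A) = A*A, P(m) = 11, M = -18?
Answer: 550*I*sqrt(39)/3 ≈ 1144.9*I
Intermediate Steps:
Y(A) = A**2
t(y, q) = y/2 - q/3 (t(y, q) = q*(-1/3) + y*(1/2) = -q/3 + y/2 = y/2 - q/3)
v = 2*I*sqrt(39)/3 (v = sqrt(-18 + ((1/2)*4 - 1/3*4)) = sqrt(-18 + (2 - 4/3)) = sqrt(-18 + 2/3) = sqrt(-52/3) = 2*I*sqrt(39)/3 ≈ 4.1633*I)
(v*Y(-5))*P(-7) = ((2*I*sqrt(39)/3)*(-5)**2)*11 = ((2*I*sqrt(39)/3)*25)*11 = (50*I*sqrt(39)/3)*11 = 550*I*sqrt(39)/3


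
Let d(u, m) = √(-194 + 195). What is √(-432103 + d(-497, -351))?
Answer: I*√432102 ≈ 657.34*I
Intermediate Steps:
d(u, m) = 1 (d(u, m) = √1 = 1)
√(-432103 + d(-497, -351)) = √(-432103 + 1) = √(-432102) = I*√432102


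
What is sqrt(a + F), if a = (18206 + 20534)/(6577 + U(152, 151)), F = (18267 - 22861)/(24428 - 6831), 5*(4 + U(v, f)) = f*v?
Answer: sqrt(3096044978490607898)/982211749 ≈ 1.7914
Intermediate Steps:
U(v, f) = -4 + f*v/5 (U(v, f) = -4 + (f*v)/5 = -4 + f*v/5)
F = -4594/17597 ≈ -0.26107
a = 193700/55817 (a = (18206 + 20534)/(6577 + (-4 + (1/5)*151*152)) = 38740/(6577 + (-4 + 22952/5)) = 38740/(6577 + 22932/5) = 38740/(55817/5) = 38740*(5/55817) = 193700/55817 ≈ 3.4703)
sqrt(a + F) = sqrt(193700/55817 - 4594/17597) = sqrt(3152115602/982211749) = sqrt(3096044978490607898)/982211749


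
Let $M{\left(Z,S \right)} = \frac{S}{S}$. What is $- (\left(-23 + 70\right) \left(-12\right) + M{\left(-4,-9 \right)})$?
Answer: $563$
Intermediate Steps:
$M{\left(Z,S \right)} = 1$
$- (\left(-23 + 70\right) \left(-12\right) + M{\left(-4,-9 \right)}) = - (\left(-23 + 70\right) \left(-12\right) + 1) = - (47 \left(-12\right) + 1) = - (-564 + 1) = \left(-1\right) \left(-563\right) = 563$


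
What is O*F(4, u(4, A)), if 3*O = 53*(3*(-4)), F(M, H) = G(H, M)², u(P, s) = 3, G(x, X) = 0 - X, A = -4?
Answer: -3392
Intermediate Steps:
G(x, X) = -X
F(M, H) = M² (F(M, H) = (-M)² = M²)
O = -212 (O = (53*(3*(-4)))/3 = (53*(-12))/3 = (⅓)*(-636) = -212)
O*F(4, u(4, A)) = -212*4² = -212*16 = -3392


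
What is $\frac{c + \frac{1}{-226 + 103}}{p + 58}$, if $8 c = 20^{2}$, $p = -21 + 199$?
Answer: $\frac{6149}{29028} \approx 0.21183$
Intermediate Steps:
$p = 178$
$c = 50$ ($c = \frac{20^{2}}{8} = \frac{1}{8} \cdot 400 = 50$)
$\frac{c + \frac{1}{-226 + 103}}{p + 58} = \frac{50 + \frac{1}{-226 + 103}}{178 + 58} = \frac{50 + \frac{1}{-123}}{236} = \left(50 - \frac{1}{123}\right) \frac{1}{236} = \frac{6149}{123} \cdot \frac{1}{236} = \frac{6149}{29028}$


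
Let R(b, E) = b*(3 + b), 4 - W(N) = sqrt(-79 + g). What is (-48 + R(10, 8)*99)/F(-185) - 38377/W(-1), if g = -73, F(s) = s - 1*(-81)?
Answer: -1132433/1092 - 38377*I*sqrt(38)/84 ≈ -1037.0 - 2816.3*I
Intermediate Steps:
F(s) = 81 + s (F(s) = s + 81 = 81 + s)
W(N) = 4 - 2*I*sqrt(38) (W(N) = 4 - sqrt(-79 - 73) = 4 - sqrt(-152) = 4 - 2*I*sqrt(38))
(-48 + R(10, 8)*99)/F(-185) - 38377/W(-1) = (-48 + (10*(3 + 10))*99)/(81 - 185) - 38377/(4 - 2*I*sqrt(38)) = (-48 + (10*13)*99)/(-104) - 38377/(4 - 2*I*sqrt(38)) = (-48 + 130*99)*(-1/104) - 38377/(4 - 2*I*sqrt(38)) = (-48 + 12870)*(-1/104) - 38377/(4 - 2*I*sqrt(38)) = 12822*(-1/104) - 38377/(4 - 2*I*sqrt(38)) = -6411/52 - 38377/(4 - 2*I*sqrt(38))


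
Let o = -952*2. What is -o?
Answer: 1904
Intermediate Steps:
o = -1904
-o = -1*(-1904) = 1904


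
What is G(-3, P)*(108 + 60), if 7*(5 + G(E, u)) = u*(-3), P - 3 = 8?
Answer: -1632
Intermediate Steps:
P = 11 (P = 3 + 8 = 11)
G(E, u) = -5 - 3*u/7 (G(E, u) = -5 + (u*(-3))/7 = -5 + (-3*u)/7 = -5 - 3*u/7)
G(-3, P)*(108 + 60) = (-5 - 3/7*11)*(108 + 60) = (-5 - 33/7)*168 = -68/7*168 = -1632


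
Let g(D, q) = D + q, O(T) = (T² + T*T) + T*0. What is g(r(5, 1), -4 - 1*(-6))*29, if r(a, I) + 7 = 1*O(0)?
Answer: -145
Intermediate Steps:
O(T) = 2*T² (O(T) = (T² + T²) + 0 = 2*T² + 0 = 2*T²)
r(a, I) = -7 (r(a, I) = -7 + 1*(2*0²) = -7 + 1*(2*0) = -7 + 1*0 = -7 + 0 = -7)
g(r(5, 1), -4 - 1*(-6))*29 = (-7 + (-4 - 1*(-6)))*29 = (-7 + (-4 + 6))*29 = (-7 + 2)*29 = -5*29 = -145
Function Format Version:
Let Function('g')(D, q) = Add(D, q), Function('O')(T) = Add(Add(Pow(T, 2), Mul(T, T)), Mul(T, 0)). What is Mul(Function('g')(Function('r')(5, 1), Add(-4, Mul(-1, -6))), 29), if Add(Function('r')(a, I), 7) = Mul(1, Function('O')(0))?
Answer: -145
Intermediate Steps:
Function('O')(T) = Mul(2, Pow(T, 2)) (Function('O')(T) = Add(Add(Pow(T, 2), Pow(T, 2)), 0) = Add(Mul(2, Pow(T, 2)), 0) = Mul(2, Pow(T, 2)))
Function('r')(a, I) = -7 (Function('r')(a, I) = Add(-7, Mul(1, Mul(2, Pow(0, 2)))) = Add(-7, Mul(1, Mul(2, 0))) = Add(-7, Mul(1, 0)) = Add(-7, 0) = -7)
Mul(Function('g')(Function('r')(5, 1), Add(-4, Mul(-1, -6))), 29) = Mul(Add(-7, Add(-4, Mul(-1, -6))), 29) = Mul(Add(-7, Add(-4, 6)), 29) = Mul(Add(-7, 2), 29) = Mul(-5, 29) = -145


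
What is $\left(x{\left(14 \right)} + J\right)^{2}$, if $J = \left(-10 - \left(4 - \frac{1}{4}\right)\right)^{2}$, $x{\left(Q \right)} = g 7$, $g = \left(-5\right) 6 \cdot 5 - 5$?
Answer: $\frac{205492225}{256} \approx 8.027 \cdot 10^{5}$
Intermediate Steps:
$g = -155$ ($g = \left(-30\right) 5 - 5 = -150 - 5 = -155$)
$x{\left(Q \right)} = -1085$ ($x{\left(Q \right)} = \left(-155\right) 7 = -1085$)
$J = \frac{3025}{16}$ ($J = \left(-10 + \left(-4 + \frac{1}{4}\right)\right)^{2} = \left(-10 - \frac{15}{4}\right)^{2} = \left(- \frac{55}{4}\right)^{2} = \frac{3025}{16} \approx 189.06$)
$\left(x{\left(14 \right)} + J\right)^{2} = \left(-1085 + \frac{3025}{16}\right)^{2} = \left(- \frac{14335}{16}\right)^{2} = \frac{205492225}{256}$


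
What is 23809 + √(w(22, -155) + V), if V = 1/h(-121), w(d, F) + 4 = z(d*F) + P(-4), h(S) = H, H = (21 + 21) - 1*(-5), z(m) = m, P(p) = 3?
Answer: 23809 + 2*I*√1883713/47 ≈ 23809.0 + 58.404*I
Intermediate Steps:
H = 47 (H = 42 + 5 = 47)
h(S) = 47
w(d, F) = -1 + F*d (w(d, F) = -4 + (d*F + 3) = -4 + (F*d + 3) = -4 + (3 + F*d) = -1 + F*d)
V = 1/47 ≈ 0.021277
23809 + √(w(22, -155) + V) = 23809 + √((-1 - 155*22) + 1/47) = 23809 + √((-1 - 3410) + 1/47) = 23809 + √(-3411 + 1/47) = 23809 + √(-160316/47) = 23809 + 2*I*√1883713/47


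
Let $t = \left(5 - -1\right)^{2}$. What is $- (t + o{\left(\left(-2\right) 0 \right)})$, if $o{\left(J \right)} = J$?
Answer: $-36$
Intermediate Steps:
$t = 36$ ($t = \left(5 + 1\right)^{2} = 6^{2} = 36$)
$- (t + o{\left(\left(-2\right) 0 \right)}) = - (36 - 0) = - (36 + 0) = \left(-1\right) 36 = -36$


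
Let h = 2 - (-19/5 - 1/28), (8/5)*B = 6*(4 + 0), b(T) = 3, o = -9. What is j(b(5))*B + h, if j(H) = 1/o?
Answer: 1751/420 ≈ 4.1690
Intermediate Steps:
j(H) = -1/9 (j(H) = 1/(-9) = -1/9)
B = 15 (B = 5*(6*(4 + 0))/8 = 5*(6*4)/8 = (5/8)*24 = 15)
h = 817/140 (h = 2 - (-19*1/5 - 1*1/28) = 2 - (-19/5 - 1/28) = 2 - 1*(-537/140) = 2 + 537/140 = 817/140 ≈ 5.8357)
j(b(5))*B + h = -1/9*15 + 817/140 = -5/3 + 817/140 = 1751/420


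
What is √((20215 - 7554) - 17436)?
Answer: 5*I*√191 ≈ 69.101*I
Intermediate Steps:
√((20215 - 7554) - 17436) = √(12661 - 17436) = √(-4775) = 5*I*√191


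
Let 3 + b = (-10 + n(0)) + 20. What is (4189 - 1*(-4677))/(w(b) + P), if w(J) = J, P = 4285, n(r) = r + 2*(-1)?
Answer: 31/15 ≈ 2.0667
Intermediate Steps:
n(r) = -2 + r (n(r) = r - 2 = -2 + r)
b = 5 (b = -3 + ((-10 + (-2 + 0)) + 20) = -3 + ((-10 - 2) + 20) = -3 + (-12 + 20) = -3 + 8 = 5)
(4189 - 1*(-4677))/(w(b) + P) = (4189 - 1*(-4677))/(5 + 4285) = (4189 + 4677)/4290 = 8866*(1/4290) = 31/15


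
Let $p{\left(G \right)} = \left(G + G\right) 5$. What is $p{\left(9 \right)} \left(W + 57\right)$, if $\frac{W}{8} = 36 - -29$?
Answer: $51930$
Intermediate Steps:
$p{\left(G \right)} = 10 G$ ($p{\left(G \right)} = 2 G 5 = 10 G$)
$W = 520$ ($W = 8 \left(36 - -29\right) = 8 \left(36 + 29\right) = 8 \cdot 65 = 520$)
$p{\left(9 \right)} \left(W + 57\right) = 10 \cdot 9 \left(520 + 57\right) = 90 \cdot 577 = 51930$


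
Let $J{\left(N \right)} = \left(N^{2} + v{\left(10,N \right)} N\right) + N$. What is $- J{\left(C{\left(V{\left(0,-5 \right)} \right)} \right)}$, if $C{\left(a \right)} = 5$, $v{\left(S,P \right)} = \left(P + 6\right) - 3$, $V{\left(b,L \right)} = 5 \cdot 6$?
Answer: $-70$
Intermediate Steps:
$V{\left(b,L \right)} = 30$
$v{\left(S,P \right)} = 3 + P$ ($v{\left(S,P \right)} = \left(6 + P\right) - 3 = 3 + P$)
$J{\left(N \right)} = N + N^{2} + N \left(3 + N\right)$ ($J{\left(N \right)} = \left(N^{2} + \left(3 + N\right) N\right) + N = \left(N^{2} + N \left(3 + N\right)\right) + N = N + N^{2} + N \left(3 + N\right)$)
$- J{\left(C{\left(V{\left(0,-5 \right)} \right)} \right)} = - 2 \cdot 5 \left(2 + 5\right) = - 2 \cdot 5 \cdot 7 = \left(-1\right) 70 = -70$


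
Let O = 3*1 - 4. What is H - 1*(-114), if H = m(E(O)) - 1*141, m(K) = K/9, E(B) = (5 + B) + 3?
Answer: -236/9 ≈ -26.222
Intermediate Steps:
O = -1 (O = 3 - 4 = -1)
E(B) = 8 + B
m(K) = K/9 (m(K) = K*(⅑) = K/9)
H = -1262/9 (H = (8 - 1)/9 - 1*141 = (⅑)*7 - 141 = 7/9 - 141 = -1262/9 ≈ -140.22)
H - 1*(-114) = -1262/9 - 1*(-114) = -1262/9 + 114 = -236/9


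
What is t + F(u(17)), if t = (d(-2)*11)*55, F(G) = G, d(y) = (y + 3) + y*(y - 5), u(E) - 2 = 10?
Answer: 9087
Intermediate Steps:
u(E) = 12 (u(E) = 2 + 10 = 12)
d(y) = 3 + y + y*(-5 + y) (d(y) = (3 + y) + y*(-5 + y) = 3 + y + y*(-5 + y))
t = 9075 (t = ((3 + (-2)² - 4*(-2))*11)*55 = ((3 + 4 + 8)*11)*55 = (15*11)*55 = 165*55 = 9075)
t + F(u(17)) = 9075 + 12 = 9087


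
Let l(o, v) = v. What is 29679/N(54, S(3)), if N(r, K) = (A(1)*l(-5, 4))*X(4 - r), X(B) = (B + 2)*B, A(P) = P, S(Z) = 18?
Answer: 9893/3200 ≈ 3.0916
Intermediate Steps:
X(B) = B*(2 + B) (X(B) = (2 + B)*B = B*(2 + B))
N(r, K) = 4*(4 - r)*(6 - r) (N(r, K) = (1*4)*((4 - r)*(2 + (4 - r))) = 4*((4 - r)*(6 - r)) = 4*(4 - r)*(6 - r))
29679/N(54, S(3)) = 29679/((4*(-6 + 54)*(-4 + 54))) = 29679/((4*48*50)) = 29679/9600 = 29679*(1/9600) = 9893/3200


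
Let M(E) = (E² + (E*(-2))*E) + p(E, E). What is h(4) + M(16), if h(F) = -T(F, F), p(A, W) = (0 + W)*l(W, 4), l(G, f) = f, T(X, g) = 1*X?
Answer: -196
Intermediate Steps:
T(X, g) = X
p(A, W) = 4*W (p(A, W) = (0 + W)*4 = W*4 = 4*W)
M(E) = -E² + 4*E (M(E) = (E² + (E*(-2))*E) + 4*E = (E² + (-2*E)*E) + 4*E = (E² - 2*E²) + 4*E = -E² + 4*E)
h(F) = -F
h(4) + M(16) = -1*4 + 16*(4 - 1*16) = -4 + 16*(4 - 16) = -4 + 16*(-12) = -4 - 192 = -196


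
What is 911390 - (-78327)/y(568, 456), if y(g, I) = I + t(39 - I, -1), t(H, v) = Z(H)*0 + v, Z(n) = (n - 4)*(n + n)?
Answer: 414760777/455 ≈ 9.1156e+5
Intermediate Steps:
Z(n) = 2*n*(-4 + n) (Z(n) = (-4 + n)*(2*n) = 2*n*(-4 + n))
t(H, v) = v (t(H, v) = (2*H*(-4 + H))*0 + v = 0 + v = v)
y(g, I) = -1 + I (y(g, I) = I - 1 = -1 + I)
911390 - (-78327)/y(568, 456) = 911390 - (-78327)/(-1 + 456) = 911390 - (-78327)/455 = 911390 - 1*(-78327/455) = 911390 + 78327/455 = 414760777/455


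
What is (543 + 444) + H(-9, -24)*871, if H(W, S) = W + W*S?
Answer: 181284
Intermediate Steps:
H(W, S) = W + S*W
(543 + 444) + H(-9, -24)*871 = (543 + 444) - 9*(1 - 24)*871 = 987 - 9*(-23)*871 = 987 + 207*871 = 987 + 180297 = 181284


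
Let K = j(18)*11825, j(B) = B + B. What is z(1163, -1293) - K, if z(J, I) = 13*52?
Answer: -425024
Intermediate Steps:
j(B) = 2*B
z(J, I) = 676
K = 425700 (K = (2*18)*11825 = 36*11825 = 425700)
z(1163, -1293) - K = 676 - 1*425700 = 676 - 425700 = -425024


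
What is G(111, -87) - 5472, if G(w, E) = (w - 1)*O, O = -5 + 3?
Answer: -5692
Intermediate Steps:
O = -2
G(w, E) = 2 - 2*w (G(w, E) = (w - 1)*(-2) = (-1 + w)*(-2) = 2 - 2*w)
G(111, -87) - 5472 = (2 - 2*111) - 5472 = (2 - 222) - 5472 = -220 - 5472 = -5692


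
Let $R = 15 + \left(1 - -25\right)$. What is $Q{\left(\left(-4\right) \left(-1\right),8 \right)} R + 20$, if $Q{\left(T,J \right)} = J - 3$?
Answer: $225$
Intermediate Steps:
$Q{\left(T,J \right)} = -3 + J$
$R = 41$ ($R = 15 + \left(1 + 25\right) = 15 + 26 = 41$)
$Q{\left(\left(-4\right) \left(-1\right),8 \right)} R + 20 = \left(-3 + 8\right) 41 + 20 = 5 \cdot 41 + 20 = 205 + 20 = 225$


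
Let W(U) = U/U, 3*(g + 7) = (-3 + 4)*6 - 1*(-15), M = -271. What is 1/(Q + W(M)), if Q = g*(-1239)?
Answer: 1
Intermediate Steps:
g = 0 (g = -7 + ((-3 + 4)*6 - 1*(-15))/3 = -7 + (1*6 + 15)/3 = -7 + (6 + 15)/3 = -7 + (⅓)*21 = -7 + 7 = 0)
W(U) = 1
Q = 0 (Q = 0*(-1239) = 0)
1/(Q + W(M)) = 1/(0 + 1) = 1/1 = 1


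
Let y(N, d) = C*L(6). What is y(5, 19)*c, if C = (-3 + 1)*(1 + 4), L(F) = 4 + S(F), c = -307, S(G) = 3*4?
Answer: 49120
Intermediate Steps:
S(G) = 12
L(F) = 16 (L(F) = 4 + 12 = 16)
C = -10 (C = -2*5 = -10)
y(N, d) = -160 (y(N, d) = -10*16 = -160)
y(5, 19)*c = -160*(-307) = 49120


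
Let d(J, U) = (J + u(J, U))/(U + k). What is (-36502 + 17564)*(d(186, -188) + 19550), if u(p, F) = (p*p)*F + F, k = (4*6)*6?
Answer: -34866041625/11 ≈ -3.1696e+9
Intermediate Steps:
k = 144 (k = 24*6 = 144)
u(p, F) = F + F*p**2 (u(p, F) = p**2*F + F = F*p**2 + F = F + F*p**2)
d(J, U) = (J + U*(1 + J**2))/(144 + U) (d(J, U) = (J + U*(1 + J**2))/(U + 144) = (J + U*(1 + J**2))/(144 + U))
(-36502 + 17564)*(d(186, -188) + 19550) = (-36502 + 17564)*((186 - 188*(1 + 186**2))/(144 - 188) + 19550) = -18938*((186 - 188*(1 + 34596))/(-44) + 19550) = -18938*(-(186 - 188*34597)/44 + 19550) = -18938*(-(186 - 6504236)/44 + 19550) = -18938*(-1/44*(-6504050) + 19550) = -18938*(3252025/22 + 19550) = -18938*3682125/22 = -34866041625/11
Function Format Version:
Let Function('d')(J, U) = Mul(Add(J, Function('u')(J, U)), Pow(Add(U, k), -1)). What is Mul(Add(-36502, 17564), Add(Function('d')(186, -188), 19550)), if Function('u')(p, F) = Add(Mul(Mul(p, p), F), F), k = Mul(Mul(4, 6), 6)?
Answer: Rational(-34866041625, 11) ≈ -3.1696e+9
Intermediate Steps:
k = 144 (k = Mul(24, 6) = 144)
Function('u')(p, F) = Add(F, Mul(F, Pow(p, 2))) (Function('u')(p, F) = Add(Mul(Pow(p, 2), F), F) = Add(Mul(F, Pow(p, 2)), F) = Add(F, Mul(F, Pow(p, 2))))
Function('d')(J, U) = Mul(Pow(Add(144, U), -1), Add(J, Mul(U, Add(1, Pow(J, 2))))) (Function('d')(J, U) = Mul(Add(J, Mul(U, Add(1, Pow(J, 2)))), Pow(Add(U, 144), -1)) = Mul(Add(J, Mul(U, Add(1, Pow(J, 2)))), Pow(Add(144, U), -1)) = Mul(Pow(Add(144, U), -1), Add(J, Mul(U, Add(1, Pow(J, 2))))))
Mul(Add(-36502, 17564), Add(Function('d')(186, -188), 19550)) = Mul(Add(-36502, 17564), Add(Mul(Pow(Add(144, -188), -1), Add(186, Mul(-188, Add(1, Pow(186, 2))))), 19550)) = Mul(-18938, Add(Mul(Pow(-44, -1), Add(186, Mul(-188, Add(1, 34596)))), 19550)) = Mul(-18938, Add(Mul(Rational(-1, 44), Add(186, Mul(-188, 34597))), 19550)) = Mul(-18938, Add(Mul(Rational(-1, 44), Add(186, -6504236)), 19550)) = Mul(-18938, Add(Mul(Rational(-1, 44), -6504050), 19550)) = Mul(-18938, Add(Rational(3252025, 22), 19550)) = Mul(-18938, Rational(3682125, 22)) = Rational(-34866041625, 11)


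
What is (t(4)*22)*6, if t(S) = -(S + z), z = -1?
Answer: -396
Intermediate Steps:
t(S) = 1 - S (t(S) = -(S - 1) = -(-1 + S) = 1 - S)
(t(4)*22)*6 = ((1 - 1*4)*22)*6 = ((1 - 4)*22)*6 = -3*22*6 = -66*6 = -396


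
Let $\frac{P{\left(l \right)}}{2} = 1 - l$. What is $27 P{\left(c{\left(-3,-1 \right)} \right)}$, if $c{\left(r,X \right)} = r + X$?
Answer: $270$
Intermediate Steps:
$c{\left(r,X \right)} = X + r$
$P{\left(l \right)} = 2 - 2 l$ ($P{\left(l \right)} = 2 \left(1 - l\right) = 2 - 2 l$)
$27 P{\left(c{\left(-3,-1 \right)} \right)} = 27 \left(2 - 2 \left(-1 - 3\right)\right) = 27 \left(2 - -8\right) = 27 \left(2 + 8\right) = 27 \cdot 10 = 270$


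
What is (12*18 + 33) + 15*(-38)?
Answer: -321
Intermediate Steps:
(12*18 + 33) + 15*(-38) = (216 + 33) - 570 = 249 - 570 = -321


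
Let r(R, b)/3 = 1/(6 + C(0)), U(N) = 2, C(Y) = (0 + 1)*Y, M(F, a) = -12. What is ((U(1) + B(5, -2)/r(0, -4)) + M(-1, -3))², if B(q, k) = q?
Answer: 0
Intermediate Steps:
C(Y) = Y (C(Y) = 1*Y = Y)
r(R, b) = ½ (r(R, b) = 3/(6 + 0) = 3/6 = 3*(⅙) = ½)
((U(1) + B(5, -2)/r(0, -4)) + M(-1, -3))² = ((2 + 5/(½)) - 12)² = ((2 + 2*5) - 12)² = ((2 + 10) - 12)² = (12 - 12)² = 0² = 0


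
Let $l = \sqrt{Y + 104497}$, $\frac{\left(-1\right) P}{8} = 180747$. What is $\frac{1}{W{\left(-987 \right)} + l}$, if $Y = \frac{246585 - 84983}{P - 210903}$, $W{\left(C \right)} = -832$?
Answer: $- \frac{196931904}{139113240805} - \frac{\sqrt{5854488054244131}}{139113240805} \approx -0.0019656$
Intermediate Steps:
$P = -1445976$ ($P = \left(-8\right) 180747 = -1445976$)
$Y = - \frac{23086}{236697}$ ($Y = \frac{246585 - 84983}{-1445976 - 210903} = \frac{161602}{-1656879} = 161602 \left(- \frac{1}{1656879}\right) = - \frac{23086}{236697} \approx -0.097534$)
$l = \frac{\sqrt{5854488054244131}}{236697}$ ($l = \sqrt{- \frac{23086}{236697} + 104497} = \sqrt{\frac{24734103323}{236697}} = \frac{\sqrt{5854488054244131}}{236697} \approx 323.26$)
$\frac{1}{W{\left(-987 \right)} + l} = \frac{1}{-832 + \frac{\sqrt{5854488054244131}}{236697}}$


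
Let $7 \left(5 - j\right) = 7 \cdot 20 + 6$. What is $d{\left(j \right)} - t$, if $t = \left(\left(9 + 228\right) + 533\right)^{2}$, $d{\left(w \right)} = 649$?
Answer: $-592251$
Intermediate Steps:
$j = - \frac{111}{7}$ ($j = 5 - \frac{7 \cdot 20 + 6}{7} = 5 - \frac{140 + 6}{7} = 5 - \frac{146}{7} = - \frac{111}{7} \approx -15.857$)
$t = 592900$ ($t = \left(237 + 533\right)^{2} = 770^{2} = 592900$)
$d{\left(j \right)} - t = 649 - 592900 = -592251$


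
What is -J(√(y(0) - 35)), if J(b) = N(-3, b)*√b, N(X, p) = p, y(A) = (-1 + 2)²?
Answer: -I*34^(¾)*√I ≈ 9.9562 - 9.9562*I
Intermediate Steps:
y(A) = 1 (y(A) = 1² = 1)
J(b) = b^(3/2) (J(b) = b*√b = b^(3/2))
-J(√(y(0) - 35)) = -(√(1 - 35))^(3/2) = -(√(-34))^(3/2) = -(I*√34)^(3/2) = -34^(¾)*I^(3/2)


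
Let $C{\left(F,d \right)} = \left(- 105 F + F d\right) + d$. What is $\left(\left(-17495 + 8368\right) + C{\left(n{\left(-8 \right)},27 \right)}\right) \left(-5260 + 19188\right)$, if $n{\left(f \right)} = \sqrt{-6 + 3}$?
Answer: $-126744800 - 1086384 i \sqrt{3} \approx -1.2674 \cdot 10^{8} - 1.8817 \cdot 10^{6} i$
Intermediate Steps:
$n{\left(f \right)} = i \sqrt{3}$ ($n{\left(f \right)} = \sqrt{-3} = i \sqrt{3}$)
$C{\left(F,d \right)} = d - 105 F + F d$
$\left(\left(-17495 + 8368\right) + C{\left(n{\left(-8 \right)},27 \right)}\right) \left(-5260 + 19188\right) = \left(\left(-17495 + 8368\right) + \left(27 - 105 i \sqrt{3} + i \sqrt{3} \cdot 27\right)\right) \left(-5260 + 19188\right) = \left(-9127 + \left(27 - 105 i \sqrt{3} + 27 i \sqrt{3}\right)\right) 13928 = \left(-9127 + \left(27 - 78 i \sqrt{3}\right)\right) 13928 = \left(-9100 - 78 i \sqrt{3}\right) 13928 = -126744800 - 1086384 i \sqrt{3}$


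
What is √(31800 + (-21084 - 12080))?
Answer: 2*I*√341 ≈ 36.932*I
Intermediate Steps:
√(31800 + (-21084 - 12080)) = √(31800 - 33164) = √(-1364) = 2*I*√341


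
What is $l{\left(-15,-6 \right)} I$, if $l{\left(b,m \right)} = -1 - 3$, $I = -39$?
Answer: $156$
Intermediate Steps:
$l{\left(b,m \right)} = -4$ ($l{\left(b,m \right)} = -1 - 3 = -4$)
$l{\left(-15,-6 \right)} I = \left(-4\right) \left(-39\right) = 156$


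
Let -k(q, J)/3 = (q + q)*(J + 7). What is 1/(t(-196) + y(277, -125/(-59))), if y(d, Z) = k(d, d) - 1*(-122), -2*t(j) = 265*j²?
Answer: -1/5562006 ≈ -1.7979e-7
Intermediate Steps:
t(j) = -265*j²/2
k(q, J) = -6*q*(7 + J) (k(q, J) = -3*(q + q)*(J + 7) = -3*2*q*(7 + J) = -6*q*(7 + J))
y(d, Z) = 122 - 6*d*(7 + d) (y(d, Z) = -6*d*(7 + d) - 1*(-122) = -6*d*(7 + d) + 122 = 122 - 6*d*(7 + d))
1/(t(-196) + y(277, -125/(-59))) = 1/(-265/2*(-196)² + (122 - 6*277*(7 + 277))) = 1/(-265/2*38416 + (122 - 6*277*284)) = 1/(-5090120 + (122 - 472008)) = 1/(-5090120 - 471886) = 1/(-5562006) = -1/5562006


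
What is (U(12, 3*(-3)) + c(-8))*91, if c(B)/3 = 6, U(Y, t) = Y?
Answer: 2730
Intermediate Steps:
c(B) = 18 (c(B) = 3*6 = 18)
(U(12, 3*(-3)) + c(-8))*91 = (12 + 18)*91 = 30*91 = 2730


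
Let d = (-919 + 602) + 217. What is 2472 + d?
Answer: 2372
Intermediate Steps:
d = -100 (d = -317 + 217 = -100)
2472 + d = 2472 - 100 = 2372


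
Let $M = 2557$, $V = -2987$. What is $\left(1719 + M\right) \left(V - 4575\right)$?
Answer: $-32335112$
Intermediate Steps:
$\left(1719 + M\right) \left(V - 4575\right) = \left(1719 + 2557\right) \left(-2987 - 4575\right) = 4276 \left(-7562\right) = -32335112$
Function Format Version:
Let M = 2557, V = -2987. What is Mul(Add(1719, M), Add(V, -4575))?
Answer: -32335112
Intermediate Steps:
Mul(Add(1719, M), Add(V, -4575)) = Mul(Add(1719, 2557), Add(-2987, -4575)) = Mul(4276, -7562) = -32335112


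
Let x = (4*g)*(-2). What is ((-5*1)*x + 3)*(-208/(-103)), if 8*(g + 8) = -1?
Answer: -66976/103 ≈ -650.25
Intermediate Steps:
g = -65/8 (g = -8 + (⅛)*(-1) = -8 - ⅛ = -65/8 ≈ -8.1250)
x = 65 (x = (4*(-65/8))*(-2) = -65/2*(-2) = 65)
((-5*1)*x + 3)*(-208/(-103)) = (-5*1*65 + 3)*(-208/(-103)) = (-5*65 + 3)*(-208*(-1/103)) = (-325 + 3)*(208/103) = -322*208/103 = -66976/103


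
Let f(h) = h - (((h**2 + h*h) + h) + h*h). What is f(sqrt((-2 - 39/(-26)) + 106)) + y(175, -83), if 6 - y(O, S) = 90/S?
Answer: -51363/166 ≈ -309.42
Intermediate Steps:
f(h) = -3*h**2 (f(h) = h - (((h**2 + h**2) + h) + h**2) = h - ((2*h**2 + h) + h**2) = h - ((h + 2*h**2) + h**2) = h - (h + 3*h**2) = h + (-h - 3*h**2) = -3*h**2)
y(O, S) = 6 - 90/S
f(sqrt((-2 - 39/(-26)) + 106)) + y(175, -83) = -(312 - 3*39/(-26)) + (6 - 90/(-83)) = -(312 - 3*39*(-1/26)) + (6 - 90*(-1/83)) = -(312 + 9/2) + (6 + 90/83) = -3*(sqrt((-2 + 3/2) + 106))**2 + 588/83 = -3*(sqrt(-1/2 + 106))**2 + 588/83 = -3*(sqrt(211/2))**2 + 588/83 = -3*(sqrt(422)/2)**2 + 588/83 = -3*211/2 + 588/83 = -633/2 + 588/83 = -51363/166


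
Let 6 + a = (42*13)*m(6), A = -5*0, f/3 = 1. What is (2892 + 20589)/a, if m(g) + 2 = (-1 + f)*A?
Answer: -2609/122 ≈ -21.385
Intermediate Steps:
f = 3 (f = 3*1 = 3)
A = 0
m(g) = -2 (m(g) = -2 + (-1 + 3)*0 = -2 + 2*0 = -2 + 0 = -2)
a = -1098 (a = -6 + (42*13)*(-2) = -6 + 546*(-2) = -6 - 1092 = -1098)
(2892 + 20589)/a = (2892 + 20589)/(-1098) = 23481*(-1/1098) = -2609/122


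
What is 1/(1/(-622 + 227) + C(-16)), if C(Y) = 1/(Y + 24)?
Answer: 3160/387 ≈ 8.1654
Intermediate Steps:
C(Y) = 1/(24 + Y)
1/(1/(-622 + 227) + C(-16)) = 1/(1/(-622 + 227) + 1/(24 - 16)) = 1/(1/(-395) + 1/8) = 1/(-1/395 + 1/8) = 1/(387/3160) = 3160/387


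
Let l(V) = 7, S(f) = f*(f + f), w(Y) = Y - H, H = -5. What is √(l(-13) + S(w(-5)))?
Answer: √7 ≈ 2.6458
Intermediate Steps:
w(Y) = 5 + Y (w(Y) = Y - 1*(-5) = Y + 5 = 5 + Y)
S(f) = 2*f² (S(f) = f*(2*f) = 2*f²)
√(l(-13) + S(w(-5))) = √(7 + 2*(5 - 5)²) = √(7 + 2*0²) = √(7 + 2*0) = √(7 + 0) = √7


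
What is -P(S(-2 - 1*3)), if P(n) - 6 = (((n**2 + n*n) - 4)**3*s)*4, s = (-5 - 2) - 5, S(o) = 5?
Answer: 4672122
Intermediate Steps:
s = -12 (s = -7 - 5 = -12)
P(n) = 6 - 48*(-4 + 2*n**2)**3 (P(n) = 6 + (((n**2 + n*n) - 4)**3*(-12))*4 = 6 + (((n**2 + n**2) - 4)**3*(-12))*4 = 6 + ((2*n**2 - 4)**3*(-12))*4 = 6 + ((-4 + 2*n**2)**3*(-12))*4 = 6 - 12*(-4 + 2*n**2)**3*4 = 6 - 48*(-4 + 2*n**2)**3)
-P(S(-2 - 1*3)) = -(6 - 384*(-2 + 5**2)**3) = -(6 - 384*(-2 + 25)**3) = -(6 - 384*23**3) = -(6 - 384*12167) = -(6 - 4672128) = -1*(-4672122) = 4672122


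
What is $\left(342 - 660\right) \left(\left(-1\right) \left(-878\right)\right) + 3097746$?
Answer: $2818542$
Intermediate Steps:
$\left(342 - 660\right) \left(\left(-1\right) \left(-878\right)\right) + 3097746 = \left(-318\right) 878 + 3097746 = -279204 + 3097746 = 2818542$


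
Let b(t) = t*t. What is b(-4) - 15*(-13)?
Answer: 211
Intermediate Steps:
b(t) = t²
b(-4) - 15*(-13) = (-4)² - 15*(-13) = 16 + 195 = 211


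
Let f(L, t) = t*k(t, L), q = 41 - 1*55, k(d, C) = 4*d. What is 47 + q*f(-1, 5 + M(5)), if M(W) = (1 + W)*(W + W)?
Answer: -236553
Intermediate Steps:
q = -14 (q = 41 - 55 = -14)
M(W) = 2*W*(1 + W) (M(W) = (1 + W)*(2*W) = 2*W*(1 + W))
f(L, t) = 4*t**2 (f(L, t) = t*(4*t) = 4*t**2)
47 + q*f(-1, 5 + M(5)) = 47 - 56*(5 + 2*5*(1 + 5))**2 = 47 - 56*(5 + 2*5*6)**2 = 47 - 56*(5 + 60)**2 = 47 - 56*65**2 = 47 - 56*4225 = 47 - 14*16900 = 47 - 236600 = -236553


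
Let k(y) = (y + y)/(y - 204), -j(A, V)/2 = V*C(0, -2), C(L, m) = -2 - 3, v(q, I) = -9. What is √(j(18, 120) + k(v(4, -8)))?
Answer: √6049626/71 ≈ 34.642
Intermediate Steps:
C(L, m) = -5
j(A, V) = 10*V (j(A, V) = -2*V*(-5) = -(-10)*V = 10*V)
k(y) = 2*y/(-204 + y) (k(y) = (2*y)/(-204 + y) = 2*y/(-204 + y))
√(j(18, 120) + k(v(4, -8))) = √(10*120 + 2*(-9)/(-204 - 9)) = √(1200 + 2*(-9)/(-213)) = √(1200 + 2*(-9)*(-1/213)) = √(1200 + 6/71) = √(85206/71) = √6049626/71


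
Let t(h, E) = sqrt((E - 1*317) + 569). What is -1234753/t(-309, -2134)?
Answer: 1234753*I*sqrt(1882)/1882 ≈ 28462.0*I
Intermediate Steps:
t(h, E) = sqrt(252 + E) (t(h, E) = sqrt((E - 317) + 569) = sqrt((-317 + E) + 569) = sqrt(252 + E))
-1234753/t(-309, -2134) = -1234753/sqrt(252 - 2134) = -1234753*(-I*sqrt(1882)/1882) = -(-1234753)*I*sqrt(1882)/1882 = 1234753*I*sqrt(1882)/1882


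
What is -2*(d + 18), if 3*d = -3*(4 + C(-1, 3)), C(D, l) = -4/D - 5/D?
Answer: -10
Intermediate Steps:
C(D, l) = -9/D
d = -13 (d = (-3*(4 - 9/(-1)))/3 = (-3*(4 - 9*(-1)))/3 = (-3*(4 + 9))/3 = (-3*13)/3 = (1/3)*(-39) = -13)
-2*(d + 18) = -2*(-13 + 18) = -2*5 = -10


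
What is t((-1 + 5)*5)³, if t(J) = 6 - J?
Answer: -2744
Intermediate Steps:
t((-1 + 5)*5)³ = (6 - (-1 + 5)*5)³ = (6 - 4*5)³ = (6 - 1*20)³ = (6 - 20)³ = (-14)³ = -2744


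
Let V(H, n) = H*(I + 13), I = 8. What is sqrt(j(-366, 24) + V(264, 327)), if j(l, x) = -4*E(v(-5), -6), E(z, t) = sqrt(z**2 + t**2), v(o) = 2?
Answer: 2*sqrt(1386 - 2*sqrt(10)) ≈ 74.288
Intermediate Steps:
V(H, n) = 21*H (V(H, n) = H*(8 + 13) = H*21 = 21*H)
E(z, t) = sqrt(t**2 + z**2)
j(l, x) = -8*sqrt(10) (j(l, x) = -4*sqrt((-6)**2 + 2**2) = -4*sqrt(36 + 4) = -8*sqrt(10))
sqrt(j(-366, 24) + V(264, 327)) = sqrt(-8*sqrt(10) + 21*264) = sqrt(-8*sqrt(10) + 5544) = sqrt(5544 - 8*sqrt(10))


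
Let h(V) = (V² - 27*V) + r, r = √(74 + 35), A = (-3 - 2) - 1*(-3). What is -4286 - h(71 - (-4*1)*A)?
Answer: -6554 - √109 ≈ -6564.4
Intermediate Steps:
A = -2 (A = -5 + 3 = -2)
r = √109 ≈ 10.440
h(V) = √109 + V² - 27*V (h(V) = (V² - 27*V) + √109 = √109 + V² - 27*V)
-4286 - h(71 - (-4*1)*A) = -4286 - (√109 + (71 - (-4*1)*(-2))² - 27*(71 - (-4*1)*(-2))) = -4286 - (√109 + (71 - (-4)*(-2))² - 27*(71 - (-4)*(-2))) = -4286 - (√109 + (71 - 1*8)² - 27*(71 - 1*8)) = -4286 - (√109 + (71 - 8)² - 27*(71 - 8)) = -4286 - (√109 + 63² - 27*63) = -4286 - (√109 + 3969 - 1701) = -4286 - (2268 + √109) = -4286 + (-2268 - √109) = -6554 - √109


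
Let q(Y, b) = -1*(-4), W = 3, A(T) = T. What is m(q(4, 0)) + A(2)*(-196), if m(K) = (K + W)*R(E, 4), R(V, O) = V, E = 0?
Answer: -392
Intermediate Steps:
q(Y, b) = 4
m(K) = 0 (m(K) = (K + 3)*0 = (3 + K)*0 = 0)
m(q(4, 0)) + A(2)*(-196) = 0 + 2*(-196) = 0 - 392 = -392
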